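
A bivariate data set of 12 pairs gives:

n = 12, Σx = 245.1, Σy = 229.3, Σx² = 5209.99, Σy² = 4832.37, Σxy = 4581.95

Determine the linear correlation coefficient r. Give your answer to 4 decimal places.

r = (nΣxy − ΣxΣy) / √[(nΣx² − (Σx)²)(nΣy² − (Σy)²)]
Numerator: 12×4581.95 − 245.1×229.3 = -1218.03
Denominator: √[(62519.88 − 60074.01)(57988.44 − 52578.49)] = √[2445.87 × 5409.95] = 3637.5863
r = -1218.03 / 3637.5863 ≈ -0.3348

-0.3348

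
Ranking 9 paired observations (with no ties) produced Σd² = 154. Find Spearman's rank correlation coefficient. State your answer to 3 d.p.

-0.283

ρ = 1 − 6Σd² / [n(n²−1)] = 1 − 6×154 / (9×80)
  = 1 − 924/720 = 1 − 1.2833 ≈ -0.283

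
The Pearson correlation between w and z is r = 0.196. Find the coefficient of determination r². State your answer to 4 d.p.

r² = (0.196)² = 0.0384

0.0384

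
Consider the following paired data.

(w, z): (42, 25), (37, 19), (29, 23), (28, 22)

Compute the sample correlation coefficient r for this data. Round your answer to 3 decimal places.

n = 4, Σw = 136, Σz = 89, Σw² = 4758, Σz² = 1999, Σwz = 3036
nΣwz − ΣwΣz = 12144 − 12104 = 40
nΣw² − (Σw)² = 19032 − 18496 = 536; nΣz² − (Σz)² = 7996 − 7921 = 75
r = 40 / √(536 × 75) = 40 / 200.4994 ≈ 0.200

0.200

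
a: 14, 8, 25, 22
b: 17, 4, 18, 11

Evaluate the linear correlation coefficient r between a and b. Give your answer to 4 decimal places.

n = 4, Σa = 69, Σb = 50, Σa² = 1369, Σb² = 750, Σab = 962
nΣab − ΣaΣb = 3848 − 3450 = 398
nΣa² − (Σa)² = 5476 − 4761 = 715; nΣb² − (Σb)² = 3000 − 2500 = 500
r = 398 / √(715 × 500) = 398 / 597.9130 ≈ 0.6656

0.6656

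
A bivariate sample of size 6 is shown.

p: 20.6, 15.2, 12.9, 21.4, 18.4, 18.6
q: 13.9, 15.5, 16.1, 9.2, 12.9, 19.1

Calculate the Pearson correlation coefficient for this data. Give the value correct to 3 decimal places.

-0.526

n = 6, Σp = 107.1, Σq = 86.7, Σp² = 1964.29, Σq² = 1308.53, Σpq = 1519.13
nΣpq − ΣpΣq = 9114.78 − 9285.57 = -170.79
nΣp² − (Σp)² = 11785.74 − 11470.41 = 315.33; nΣq² − (Σq)² = 7851.18 − 7516.89 = 334.29
r = -170.79 / √(315.33 × 334.29) = -170.79 / 324.6716 ≈ -0.526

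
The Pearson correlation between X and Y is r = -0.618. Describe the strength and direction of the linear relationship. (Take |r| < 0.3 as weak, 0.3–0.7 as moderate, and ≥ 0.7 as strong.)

moderate negative

r = -0.618 < 0 so the relationship is negative.
|r| = 0.618, which falls in the moderate range.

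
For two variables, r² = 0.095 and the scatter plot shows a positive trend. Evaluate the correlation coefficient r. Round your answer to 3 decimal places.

|r| = √0.095 = 0.308
The association is positive, so r = 0.308.

0.308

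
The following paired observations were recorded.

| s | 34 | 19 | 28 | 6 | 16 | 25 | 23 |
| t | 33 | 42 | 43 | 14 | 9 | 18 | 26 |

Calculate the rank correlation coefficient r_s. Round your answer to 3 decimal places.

0.643

Rank s: 7, 3, 6, 1, 2, 5, 4
Rank t: 5, 6, 7, 2, 1, 3, 4
d = rank(s) − rank(t): 2, -3, -1, -1, 1, 2, 0; Σd² = 20
ρ = 1 − 6Σd² / [n(n²−1)] = 1 − 6×20 / (7×48) = 1 − 120/336 ≈ 0.643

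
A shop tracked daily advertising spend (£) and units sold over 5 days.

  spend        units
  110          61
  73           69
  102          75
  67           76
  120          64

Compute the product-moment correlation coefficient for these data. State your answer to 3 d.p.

-0.650

n = 5, Σx = 472, Σy = 345, Σx² = 46722, Σy² = 23979, Σxy = 32169
nΣxy − ΣxΣy = 160845 − 162840 = -1995
nΣx² − (Σx)² = 233610 − 222784 = 10826; nΣy² − (Σy)² = 119895 − 119025 = 870
r = -1995 / √(10826 × 870) = -1995 / 3068.9770 ≈ -0.650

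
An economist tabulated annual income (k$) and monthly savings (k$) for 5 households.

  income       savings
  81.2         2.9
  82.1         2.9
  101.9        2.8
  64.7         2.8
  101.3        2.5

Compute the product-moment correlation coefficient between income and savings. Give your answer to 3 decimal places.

-0.529

n = 5, Σx = 431.2, Σy = 13.9, Σx² = 38165.24, Σy² = 38.75, Σxy = 1193.3
nΣxy − ΣxΣy = 5966.5 − 5993.68 = -27.18
nΣx² − (Σx)² = 190826.2 − 185933.44 = 4892.76; nΣy² − (Σy)² = 193.75 − 193.21 = 0.54
r = -27.18 / √(4892.76 × 0.54) = -27.18 / 51.4013 ≈ -0.529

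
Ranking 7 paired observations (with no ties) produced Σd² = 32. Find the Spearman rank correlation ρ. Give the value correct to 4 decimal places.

ρ = 1 − 6Σd² / [n(n²−1)] = 1 − 6×32 / (7×48)
  = 1 − 192/336 = 1 − 0.57143 ≈ 0.4286

0.4286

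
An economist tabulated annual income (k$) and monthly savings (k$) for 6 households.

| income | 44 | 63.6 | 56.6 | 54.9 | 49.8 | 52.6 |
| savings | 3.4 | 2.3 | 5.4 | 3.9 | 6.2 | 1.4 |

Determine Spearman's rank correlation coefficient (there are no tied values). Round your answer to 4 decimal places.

Rank income: 1, 6, 5, 4, 2, 3
Rank savings: 3, 2, 5, 4, 6, 1
d = rank(income) − rank(savings): -2, 4, 0, 0, -4, 2; Σd² = 40
ρ = 1 − 6Σd² / [n(n²−1)] = 1 − 6×40 / (6×35) = 1 − 240/210 ≈ -0.1429

-0.1429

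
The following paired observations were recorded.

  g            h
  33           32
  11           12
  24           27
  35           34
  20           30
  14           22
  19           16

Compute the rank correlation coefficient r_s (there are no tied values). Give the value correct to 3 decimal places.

Rank g: 6, 1, 5, 7, 4, 2, 3
Rank h: 6, 1, 4, 7, 5, 3, 2
d = rank(g) − rank(h): 0, 0, 1, 0, -1, -1, 1; Σd² = 4
ρ = 1 − 6Σd² / [n(n²−1)] = 1 − 6×4 / (7×48) = 1 − 24/336 ≈ 0.929

0.929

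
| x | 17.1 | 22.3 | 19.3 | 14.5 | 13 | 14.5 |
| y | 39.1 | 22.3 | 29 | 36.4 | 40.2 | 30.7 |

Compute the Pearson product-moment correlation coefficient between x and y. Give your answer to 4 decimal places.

-0.8031

n = 6, Σx = 100.7, Σy = 197.7, Σx² = 1751.69, Σy² = 6750.59, Σxy = 3221.15
nΣxy − ΣxΣy = 19326.9 − 19908.39 = -581.49
nΣx² − (Σx)² = 10510.14 − 10140.49 = 369.65; nΣy² − (Σy)² = 40503.54 − 39085.29 = 1418.25
r = -581.49 / √(369.65 × 1418.25) = -581.49 / 724.0553 ≈ -0.8031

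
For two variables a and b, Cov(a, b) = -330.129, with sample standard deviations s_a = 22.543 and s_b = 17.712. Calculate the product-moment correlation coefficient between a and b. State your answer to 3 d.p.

-0.827

r = Cov(a,b) / (s_a · s_b) = -330.129 / (22.543 × 17.712)
  = -330.129 / 399.2816 ≈ -0.827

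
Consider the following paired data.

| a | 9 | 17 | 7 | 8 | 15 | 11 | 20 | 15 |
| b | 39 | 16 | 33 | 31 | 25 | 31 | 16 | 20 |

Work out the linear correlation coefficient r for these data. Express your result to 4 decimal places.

-0.9070

n = 8, Σa = 102, Σb = 211, Σa² = 1454, Σb² = 6069, Σab = 2438
nΣab − ΣaΣb = 19504 − 21522 = -2018
nΣa² − (Σa)² = 11632 − 10404 = 1228; nΣb² − (Σb)² = 48552 − 44521 = 4031
r = -2018 / √(1228 × 4031) = -2018 / 2224.8748 ≈ -0.9070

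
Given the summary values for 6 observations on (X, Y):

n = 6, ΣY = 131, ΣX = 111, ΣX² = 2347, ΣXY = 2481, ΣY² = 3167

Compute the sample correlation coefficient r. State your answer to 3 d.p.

r = (nΣXY − ΣXΣY) / √[(nΣX² − (ΣX)²)(nΣY² − (ΣY)²)]
Numerator: 6×2481 − 111×131 = 345
Denominator: √[(14082 − 12321)(19002 − 17161)] = √[1761 × 1841] = 1800.5557
r = 345 / 1800.5557 ≈ 0.192

0.192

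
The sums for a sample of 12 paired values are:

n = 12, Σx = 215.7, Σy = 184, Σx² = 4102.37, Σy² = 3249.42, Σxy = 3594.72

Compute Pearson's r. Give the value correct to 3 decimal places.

r = (nΣxy − ΣxΣy) / √[(nΣx² − (Σx)²)(nΣy² − (Σy)²)]
Numerator: 12×3594.72 − 215.7×184 = 3447.84
Denominator: √[(49228.44 − 46526.49)(38993.04 − 33856)] = √[2701.95 × 5137.04] = 3725.5906
r = 3447.84 / 3725.5906 ≈ 0.925

0.925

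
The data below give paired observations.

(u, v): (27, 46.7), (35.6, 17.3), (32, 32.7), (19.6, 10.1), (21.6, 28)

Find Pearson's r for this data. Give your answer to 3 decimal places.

0.169

n = 5, Σu = 135.8, Σv = 134.8, Σu² = 3871.08, Σv² = 4435.48, Σuv = 3725.94
nΣuv − ΣuΣv = 18629.7 − 18305.84 = 323.86
nΣu² − (Σu)² = 19355.4 − 18441.64 = 913.76; nΣv² − (Σv)² = 22177.4 − 18171.04 = 4006.36
r = 323.86 / √(913.76 × 4006.36) = 323.86 / 1913.3352 ≈ 0.169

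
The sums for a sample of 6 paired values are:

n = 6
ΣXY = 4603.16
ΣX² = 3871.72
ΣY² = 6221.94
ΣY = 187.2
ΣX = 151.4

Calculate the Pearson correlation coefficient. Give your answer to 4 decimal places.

r = (nΣXY − ΣXΣY) / √[(nΣX² − (ΣX)²)(nΣY² − (ΣY)²)]
Numerator: 6×4603.16 − 151.4×187.2 = -723.12
Denominator: √[(23230.32 − 22921.96)(37331.64 − 35043.84)] = √[308.36 × 2287.8] = 839.9202
r = -723.12 / 839.9202 ≈ -0.8609

-0.8609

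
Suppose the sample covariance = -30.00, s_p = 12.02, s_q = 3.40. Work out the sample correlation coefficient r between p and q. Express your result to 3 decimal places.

-0.734

r = Cov(p,q) / (s_p · s_q) = -30.00 / (12.02 × 3.40)
  = -30.00 / 40.8680 ≈ -0.734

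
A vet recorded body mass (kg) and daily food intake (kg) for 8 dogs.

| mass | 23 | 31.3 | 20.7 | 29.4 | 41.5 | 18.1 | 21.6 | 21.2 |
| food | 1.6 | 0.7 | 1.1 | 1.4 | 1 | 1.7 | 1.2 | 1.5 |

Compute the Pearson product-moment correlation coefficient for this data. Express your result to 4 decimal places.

n = 8, Σx = 206.8, Σy = 10.2, Σx² = 5767.4, Σy² = 13.8, Σxy = 252.63
nΣxy − ΣxΣy = 2021.04 − 2109.36 = -88.32
nΣx² − (Σx)² = 46139.2 − 42766.24 = 3372.96; nΣy² − (Σy)² = 110.4 − 104.04 = 6.36
r = -88.32 / √(3372.96 × 6.36) = -88.32 / 146.4651 ≈ -0.6030

-0.6030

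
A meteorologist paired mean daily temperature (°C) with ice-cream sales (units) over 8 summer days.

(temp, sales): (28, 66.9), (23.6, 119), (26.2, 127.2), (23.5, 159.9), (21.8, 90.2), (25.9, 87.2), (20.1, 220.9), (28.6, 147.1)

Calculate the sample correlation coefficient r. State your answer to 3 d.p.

n = 8, Σx = 197.7, Σy = 1018.4, Σx² = 4947.67, Σy² = 146559.56, Σxy = 24643.88
nΣxy − ΣxΣy = 197151.04 − 201337.68 = -4186.64
nΣx² − (Σx)² = 39581.36 − 39085.29 = 496.07; nΣy² − (Σy)² = 1172476.48 − 1037138.56 = 135337.92
r = -4186.64 / √(496.07 × 135337.92) = -4186.64 / 8193.7221 ≈ -0.511

-0.511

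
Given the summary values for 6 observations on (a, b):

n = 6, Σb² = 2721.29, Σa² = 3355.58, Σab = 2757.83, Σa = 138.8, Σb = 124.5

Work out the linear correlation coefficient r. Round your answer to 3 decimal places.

r = (nΣab − ΣaΣb) / √[(nΣa² − (Σa)²)(nΣb² − (Σb)²)]
Numerator: 6×2757.83 − 138.8×124.5 = -733.62
Denominator: √[(20133.48 − 19265.44)(16327.74 − 15500.25)] = √[868.04 × 827.49] = 847.5225
r = -733.62 / 847.5225 ≈ -0.866

-0.866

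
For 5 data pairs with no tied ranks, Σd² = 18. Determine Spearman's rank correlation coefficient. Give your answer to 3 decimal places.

ρ = 1 − 6Σd² / [n(n²−1)] = 1 − 6×18 / (5×24)
  = 1 − 108/120 = 1 − 0.9000 ≈ 0.100

0.100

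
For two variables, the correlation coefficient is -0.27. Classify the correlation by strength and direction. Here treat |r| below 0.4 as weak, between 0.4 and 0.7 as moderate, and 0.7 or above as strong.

weak negative

r = -0.27 < 0 so the relationship is negative.
|r| = 0.27, which falls in the weak range.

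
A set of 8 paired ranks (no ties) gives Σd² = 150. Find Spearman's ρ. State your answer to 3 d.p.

-0.786

ρ = 1 − 6Σd² / [n(n²−1)] = 1 − 6×150 / (8×63)
  = 1 − 900/504 = 1 − 1.7857 ≈ -0.786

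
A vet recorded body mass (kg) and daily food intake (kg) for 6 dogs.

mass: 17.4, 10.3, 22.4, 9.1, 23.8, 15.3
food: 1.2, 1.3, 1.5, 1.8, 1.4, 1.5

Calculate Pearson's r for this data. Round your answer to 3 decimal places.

n = 6, Σx = 98.3, Σy = 8.7, Σx² = 1793.95, Σy² = 12.83, Σxy = 140.52
nΣxy − ΣxΣy = 843.12 − 855.21 = -12.09
nΣx² − (Σx)² = 10763.7 − 9662.89 = 1100.81; nΣy² − (Σy)² = 76.98 − 75.69 = 1.29
r = -12.09 / √(1100.81 × 1.29) = -12.09 / 37.6835 ≈ -0.321

-0.321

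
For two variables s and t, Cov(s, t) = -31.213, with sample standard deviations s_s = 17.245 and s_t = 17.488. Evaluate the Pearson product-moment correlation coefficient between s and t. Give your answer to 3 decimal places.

r = Cov(s,t) / (s_s · s_t) = -31.213 / (17.245 × 17.488)
  = -31.213 / 301.5806 ≈ -0.103

-0.103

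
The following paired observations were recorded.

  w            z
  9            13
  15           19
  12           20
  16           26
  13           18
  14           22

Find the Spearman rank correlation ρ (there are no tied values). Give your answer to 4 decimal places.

Rank w: 1, 5, 2, 6, 3, 4
Rank z: 1, 3, 4, 6, 2, 5
d = rank(w) − rank(z): 0, 2, -2, 0, 1, -1; Σd² = 10
ρ = 1 − 6Σd² / [n(n²−1)] = 1 − 6×10 / (6×35) = 1 − 60/210 ≈ 0.7143

0.7143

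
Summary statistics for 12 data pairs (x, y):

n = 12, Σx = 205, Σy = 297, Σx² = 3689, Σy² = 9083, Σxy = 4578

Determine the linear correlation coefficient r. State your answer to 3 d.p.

-0.871

r = (nΣxy − ΣxΣy) / √[(nΣx² − (Σx)²)(nΣy² − (Σy)²)]
Numerator: 12×4578 − 205×297 = -5949
Denominator: √[(44268 − 42025)(108996 − 88209)] = √[2243 × 20787] = 6828.2678
r = -5949 / 6828.2678 ≈ -0.871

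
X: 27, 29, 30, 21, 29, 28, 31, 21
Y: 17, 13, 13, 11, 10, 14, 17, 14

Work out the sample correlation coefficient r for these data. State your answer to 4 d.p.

0.2493

n = 8, ΣX = 216, ΣY = 109, ΣX² = 5938, ΣY² = 1529, ΣXY = 2960
nΣXY − ΣXΣY = 23680 − 23544 = 136
nΣX² − (ΣX)² = 47504 − 46656 = 848; nΣY² − (ΣY)² = 12232 − 11881 = 351
r = 136 / √(848 × 351) = 136 / 545.5713 ≈ 0.2493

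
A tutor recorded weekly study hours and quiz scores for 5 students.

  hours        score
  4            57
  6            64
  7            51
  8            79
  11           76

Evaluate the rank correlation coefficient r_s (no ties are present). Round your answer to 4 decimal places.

0.6000

Rank hours: 1, 2, 3, 4, 5
Rank score: 2, 3, 1, 5, 4
d = rank(hours) − rank(score): -1, -1, 2, -1, 1; Σd² = 8
ρ = 1 − 6Σd² / [n(n²−1)] = 1 − 6×8 / (5×24) = 1 − 48/120 ≈ 0.6000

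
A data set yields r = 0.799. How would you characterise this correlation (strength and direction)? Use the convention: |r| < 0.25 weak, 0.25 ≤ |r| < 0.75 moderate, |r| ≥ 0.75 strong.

r = 0.799 > 0 so the relationship is positive.
|r| = 0.799, which falls in the strong range.

strong positive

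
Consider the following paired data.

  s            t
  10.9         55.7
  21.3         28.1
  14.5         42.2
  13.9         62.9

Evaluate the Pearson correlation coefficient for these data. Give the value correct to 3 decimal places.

-0.839

n = 4, Σs = 60.6, Σt = 188.9, Σs² = 975.96, Σt² = 9629.35, Σst = 2691.87
nΣst − ΣsΣt = 10767.48 − 11447.34 = -679.86
nΣs² − (Σs)² = 3903.84 − 3672.36 = 231.48; nΣt² − (Σt)² = 38517.4 − 35683.21 = 2834.19
r = -679.86 / √(231.48 × 2834.19) = -679.86 / 809.9743 ≈ -0.839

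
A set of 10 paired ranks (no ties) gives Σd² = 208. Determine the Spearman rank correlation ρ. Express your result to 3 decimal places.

ρ = 1 − 6Σd² / [n(n²−1)] = 1 − 6×208 / (10×99)
  = 1 − 1248/990 = 1 − 1.2606 ≈ -0.261

-0.261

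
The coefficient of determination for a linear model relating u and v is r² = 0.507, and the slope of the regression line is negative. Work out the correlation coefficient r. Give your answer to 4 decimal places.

-0.7120

|r| = √0.507 = 0.7120
The association is negative, so r = −0.7120.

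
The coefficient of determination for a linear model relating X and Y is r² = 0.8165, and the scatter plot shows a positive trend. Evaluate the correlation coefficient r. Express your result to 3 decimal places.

|r| = √0.8165 = 0.904
The association is positive, so r = 0.904.

0.904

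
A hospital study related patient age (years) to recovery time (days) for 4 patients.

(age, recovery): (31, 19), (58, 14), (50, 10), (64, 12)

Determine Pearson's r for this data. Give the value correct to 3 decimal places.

-0.735

n = 4, Σx = 203, Σy = 55, Σx² = 10921, Σy² = 801, Σxy = 2669
nΣxy − ΣxΣy = 10676 − 11165 = -489
nΣx² − (Σx)² = 43684 − 41209 = 2475; nΣy² − (Σy)² = 3204 − 3025 = 179
r = -489 / √(2475 × 179) = -489 / 665.6012 ≈ -0.735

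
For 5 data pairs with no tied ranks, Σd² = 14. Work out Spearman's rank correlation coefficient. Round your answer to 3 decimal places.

ρ = 1 − 6Σd² / [n(n²−1)] = 1 − 6×14 / (5×24)
  = 1 − 84/120 = 1 − 0.7000 ≈ 0.300

0.300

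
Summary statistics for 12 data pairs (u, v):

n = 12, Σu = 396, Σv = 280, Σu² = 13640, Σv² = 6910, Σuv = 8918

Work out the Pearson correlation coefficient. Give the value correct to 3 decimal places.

r = (nΣuv − ΣuΣv) / √[(nΣu² − (Σu)²)(nΣv² − (Σv)²)]
Numerator: 12×8918 − 396×280 = -3864
Denominator: √[(163680 − 156816)(82920 − 78400)] = √[6864 × 4520] = 5570.0341
r = -3864 / 5570.0341 ≈ -0.694

-0.694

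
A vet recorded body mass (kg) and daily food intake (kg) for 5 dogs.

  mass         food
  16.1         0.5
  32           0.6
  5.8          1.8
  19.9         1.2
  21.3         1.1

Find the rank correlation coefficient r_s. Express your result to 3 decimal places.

-0.400

Rank mass: 2, 5, 1, 3, 4
Rank food: 1, 2, 5, 4, 3
d = rank(mass) − rank(food): 1, 3, -4, -1, 1; Σd² = 28
ρ = 1 − 6Σd² / [n(n²−1)] = 1 − 6×28 / (5×24) = 1 − 168/120 ≈ -0.400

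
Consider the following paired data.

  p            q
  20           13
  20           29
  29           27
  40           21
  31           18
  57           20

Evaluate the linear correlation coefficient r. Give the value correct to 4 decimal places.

-0.1010

n = 6, Σp = 197, Σq = 128, Σp² = 7451, Σq² = 2904, Σpq = 4161
nΣpq − ΣpΣq = 24966 − 25216 = -250
nΣp² − (Σp)² = 44706 − 38809 = 5897; nΣq² − (Σq)² = 17424 − 16384 = 1040
r = -250 / √(5897 × 1040) = -250 / 2476.4652 ≈ -0.1010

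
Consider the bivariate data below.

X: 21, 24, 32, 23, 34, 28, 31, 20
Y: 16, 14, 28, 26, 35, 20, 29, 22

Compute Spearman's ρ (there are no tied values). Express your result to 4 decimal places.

0.6667

Rank X: 2, 4, 7, 3, 8, 5, 6, 1
Rank Y: 2, 1, 6, 5, 8, 3, 7, 4
d = rank(X) − rank(Y): 0, 3, 1, -2, 0, 2, -1, -3; Σd² = 28
ρ = 1 − 6Σd² / [n(n²−1)] = 1 − 6×28 / (8×63) = 1 − 168/504 ≈ 0.6667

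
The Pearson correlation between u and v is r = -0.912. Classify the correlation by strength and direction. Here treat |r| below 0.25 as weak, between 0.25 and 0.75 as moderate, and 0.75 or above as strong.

r = -0.912 < 0 so the relationship is negative.
|r| = 0.912, which falls in the strong range.

strong negative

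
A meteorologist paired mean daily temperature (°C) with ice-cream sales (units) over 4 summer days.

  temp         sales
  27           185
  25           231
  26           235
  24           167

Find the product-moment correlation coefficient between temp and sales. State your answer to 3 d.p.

n = 4, Σx = 102, Σy = 818, Σx² = 2606, Σy² = 170700, Σxy = 20888
nΣxy − ΣxΣy = 83552 − 83436 = 116
nΣx² − (Σx)² = 10424 − 10404 = 20; nΣy² − (Σy)² = 682800 − 669124 = 13676
r = 116 / √(20 × 13676) = 116 / 522.9914 ≈ 0.222

0.222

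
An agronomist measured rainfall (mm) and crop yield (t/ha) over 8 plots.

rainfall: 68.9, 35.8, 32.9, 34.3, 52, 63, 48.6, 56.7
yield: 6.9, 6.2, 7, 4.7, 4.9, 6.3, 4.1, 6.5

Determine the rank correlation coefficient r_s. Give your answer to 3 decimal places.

0.190

Rank rainfall: 8, 3, 1, 2, 5, 7, 4, 6
Rank yield: 7, 4, 8, 2, 3, 5, 1, 6
d = rank(rainfall) − rank(yield): 1, -1, -7, 0, 2, 2, 3, 0; Σd² = 68
ρ = 1 − 6Σd² / [n(n²−1)] = 1 − 6×68 / (8×63) = 1 − 408/504 ≈ 0.190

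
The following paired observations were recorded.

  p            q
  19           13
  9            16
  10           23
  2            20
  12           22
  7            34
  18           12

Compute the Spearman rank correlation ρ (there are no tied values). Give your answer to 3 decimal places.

Rank p: 7, 3, 4, 1, 5, 2, 6
Rank q: 2, 3, 6, 4, 5, 7, 1
d = rank(p) − rank(q): 5, 0, -2, -3, 0, -5, 5; Σd² = 88
ρ = 1 − 6Σd² / [n(n²−1)] = 1 − 6×88 / (7×48) = 1 − 528/336 ≈ -0.571

-0.571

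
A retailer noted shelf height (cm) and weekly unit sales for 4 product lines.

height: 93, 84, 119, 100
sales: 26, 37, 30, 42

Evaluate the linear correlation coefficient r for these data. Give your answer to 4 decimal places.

n = 4, Σx = 396, Σy = 135, Σx² = 39866, Σy² = 4709, Σxy = 13296
nΣxy − ΣxΣy = 53184 − 53460 = -276
nΣx² − (Σx)² = 159464 − 156816 = 2648; nΣy² − (Σy)² = 18836 − 18225 = 611
r = -276 / √(2648 × 611) = -276 / 1271.9780 ≈ -0.2170

-0.2170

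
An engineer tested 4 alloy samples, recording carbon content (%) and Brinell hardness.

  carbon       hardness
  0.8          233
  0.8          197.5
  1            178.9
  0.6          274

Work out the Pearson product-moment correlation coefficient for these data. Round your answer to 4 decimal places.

n = 4, Σx = 3.2, Σy = 883.4, Σx² = 2.64, Σy² = 200376.46, Σxy = 687.7
nΣxy − ΣxΣy = 2750.8 − 2826.88 = -76.08
nΣx² − (Σx)² = 10.56 − 10.24 = 0.32; nΣy² − (Σy)² = 801505.84 − 780395.56 = 21110.28
r = -76.08 / √(0.32 × 21110.28) = -76.08 / 82.1906 ≈ -0.9257

-0.9257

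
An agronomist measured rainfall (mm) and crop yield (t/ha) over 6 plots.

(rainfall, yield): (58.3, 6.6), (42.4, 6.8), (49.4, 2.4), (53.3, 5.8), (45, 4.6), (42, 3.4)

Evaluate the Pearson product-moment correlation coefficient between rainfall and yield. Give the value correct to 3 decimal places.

n = 6, Σx = 290.4, Σy = 29.6, Σx² = 14266.9, Σy² = 161.92, Σxy = 1450.6
nΣxy − ΣxΣy = 8703.6 − 8595.84 = 107.76
nΣx² − (Σx)² = 85601.4 − 84332.16 = 1269.24; nΣy² − (Σy)² = 971.52 − 876.16 = 95.36
r = 107.76 / √(1269.24 × 95.36) = 107.76 / 347.9005 ≈ 0.310

0.310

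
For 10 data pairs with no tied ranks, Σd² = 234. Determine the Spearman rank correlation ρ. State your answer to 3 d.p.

ρ = 1 − 6Σd² / [n(n²−1)] = 1 − 6×234 / (10×99)
  = 1 − 1404/990 = 1 − 1.4182 ≈ -0.418

-0.418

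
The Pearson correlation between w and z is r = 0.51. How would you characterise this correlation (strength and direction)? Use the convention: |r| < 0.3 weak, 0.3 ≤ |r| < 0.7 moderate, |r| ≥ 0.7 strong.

moderate positive

r = 0.51 > 0 so the relationship is positive.
|r| = 0.51, which falls in the moderate range.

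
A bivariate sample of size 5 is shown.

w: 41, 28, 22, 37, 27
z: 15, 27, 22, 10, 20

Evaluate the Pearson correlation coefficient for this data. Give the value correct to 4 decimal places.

n = 5, Σw = 155, Σz = 94, Σw² = 5047, Σz² = 1938, Σwz = 2765
nΣwz − ΣwΣz = 13825 − 14570 = -745
nΣw² − (Σw)² = 25235 − 24025 = 1210; nΣz² − (Σz)² = 9690 − 8836 = 854
r = -745 / √(1210 × 854) = -745 / 1016.5333 ≈ -0.7329

-0.7329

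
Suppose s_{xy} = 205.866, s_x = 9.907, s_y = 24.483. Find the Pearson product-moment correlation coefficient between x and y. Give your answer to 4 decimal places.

0.8487

r = Cov(x,y) / (s_x · s_y) = 205.866 / (9.907 × 24.483)
  = 205.866 / 242.5531 ≈ 0.8487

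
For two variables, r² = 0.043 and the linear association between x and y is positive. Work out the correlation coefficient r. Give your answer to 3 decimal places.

0.207

|r| = √0.043 = 0.207
The association is positive, so r = 0.207.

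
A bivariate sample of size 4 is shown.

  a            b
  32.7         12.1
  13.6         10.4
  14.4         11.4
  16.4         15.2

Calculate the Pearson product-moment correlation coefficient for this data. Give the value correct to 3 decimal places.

n = 4, Σa = 77.1, Σb = 49.1, Σa² = 1730.57, Σb² = 615.57, Σab = 950.55
nΣab − ΣaΣb = 3802.2 − 3785.61 = 16.59
nΣa² − (Σa)² = 6922.28 − 5944.41 = 977.87; nΣb² − (Σb)² = 2462.28 − 2410.81 = 51.47
r = 16.59 / √(977.87 × 51.47) = 16.59 / 224.3456 ≈ 0.074

0.074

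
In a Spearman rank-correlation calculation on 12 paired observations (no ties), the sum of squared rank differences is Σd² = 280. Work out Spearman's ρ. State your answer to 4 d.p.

0.0210

ρ = 1 − 6Σd² / [n(n²−1)] = 1 − 6×280 / (12×143)
  = 1 − 1680/1716 = 1 − 0.97902 ≈ 0.0210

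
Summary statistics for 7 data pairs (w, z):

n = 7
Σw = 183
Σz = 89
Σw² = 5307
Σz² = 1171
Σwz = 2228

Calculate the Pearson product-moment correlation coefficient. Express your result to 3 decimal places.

-0.688

r = (nΣwz − ΣwΣz) / √[(nΣw² − (Σw)²)(nΣz² − (Σz)²)]
Numerator: 7×2228 − 183×89 = -691
Denominator: √[(37149 − 33489)(8197 − 7921)] = √[3660 × 276] = 1005.0672
r = -691 / 1005.0672 ≈ -0.688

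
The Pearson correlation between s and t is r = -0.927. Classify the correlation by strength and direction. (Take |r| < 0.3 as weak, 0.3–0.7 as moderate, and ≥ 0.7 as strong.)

strong negative

r = -0.927 < 0 so the relationship is negative.
|r| = 0.927, which falls in the strong range.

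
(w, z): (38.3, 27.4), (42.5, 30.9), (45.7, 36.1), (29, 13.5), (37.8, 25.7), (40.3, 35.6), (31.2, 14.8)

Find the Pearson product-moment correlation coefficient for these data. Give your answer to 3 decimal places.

n = 7, Σw = 264.8, Σz = 184, Σw² = 10229, Σz² = 5337.92, Σwz = 7271.84
nΣwz − ΣwΣz = 50902.88 − 48723.2 = 2179.68
nΣw² − (Σw)² = 71603 − 70119.04 = 1483.96; nΣz² − (Σz)² = 37365.44 − 33856 = 3509.44
r = 2179.68 / √(1483.96 × 3509.44) = 2179.68 / 2282.0755 ≈ 0.955

0.955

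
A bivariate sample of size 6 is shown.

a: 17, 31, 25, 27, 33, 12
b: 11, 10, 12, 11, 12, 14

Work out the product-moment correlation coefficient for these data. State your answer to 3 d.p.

-0.604

n = 6, Σa = 145, Σb = 70, Σa² = 3837, Σb² = 826, Σab = 1658
nΣab − ΣaΣb = 9948 − 10150 = -202
nΣa² − (Σa)² = 23022 − 21025 = 1997; nΣb² − (Σb)² = 4956 − 4900 = 56
r = -202 / √(1997 × 56) = -202 / 334.4129 ≈ -0.604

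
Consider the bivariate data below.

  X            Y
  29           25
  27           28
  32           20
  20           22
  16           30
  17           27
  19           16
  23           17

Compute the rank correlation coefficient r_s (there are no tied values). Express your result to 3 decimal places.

Rank X: 7, 6, 8, 4, 1, 2, 3, 5
Rank Y: 5, 7, 3, 4, 8, 6, 1, 2
d = rank(X) − rank(Y): 2, -1, 5, 0, -7, -4, 2, 3; Σd² = 108
ρ = 1 − 6Σd² / [n(n²−1)] = 1 − 6×108 / (8×63) = 1 − 648/504 ≈ -0.286

-0.286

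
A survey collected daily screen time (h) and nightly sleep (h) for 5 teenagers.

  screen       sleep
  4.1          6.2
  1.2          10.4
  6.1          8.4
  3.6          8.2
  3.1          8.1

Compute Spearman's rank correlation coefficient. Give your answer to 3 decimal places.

Rank screen: 4, 1, 5, 3, 2
Rank sleep: 1, 5, 4, 3, 2
d = rank(screen) − rank(sleep): 3, -4, 1, 0, 0; Σd² = 26
ρ = 1 − 6Σd² / [n(n²−1)] = 1 − 6×26 / (5×24) = 1 − 156/120 ≈ -0.300

-0.300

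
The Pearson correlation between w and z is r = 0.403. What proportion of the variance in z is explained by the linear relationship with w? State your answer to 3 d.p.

r² = (0.403)² = 0.162

0.162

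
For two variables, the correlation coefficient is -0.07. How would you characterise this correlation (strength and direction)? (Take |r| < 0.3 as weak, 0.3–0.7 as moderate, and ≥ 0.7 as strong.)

r = -0.07 < 0 so the relationship is negative.
|r| = 0.07, which falls in the weak range.

weak negative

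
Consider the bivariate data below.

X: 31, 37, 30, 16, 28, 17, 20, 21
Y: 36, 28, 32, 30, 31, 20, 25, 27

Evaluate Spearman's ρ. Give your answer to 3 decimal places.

0.548

Rank X: 7, 8, 6, 1, 5, 2, 3, 4
Rank Y: 8, 4, 7, 5, 6, 1, 2, 3
d = rank(X) − rank(Y): -1, 4, -1, -4, -1, 1, 1, 1; Σd² = 38
ρ = 1 − 6Σd² / [n(n²−1)] = 1 − 6×38 / (8×63) = 1 − 228/504 ≈ 0.548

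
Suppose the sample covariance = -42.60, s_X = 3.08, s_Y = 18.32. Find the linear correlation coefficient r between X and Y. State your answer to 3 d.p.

-0.755

r = Cov(X,Y) / (s_X · s_Y) = -42.60 / (3.08 × 18.32)
  = -42.60 / 56.4256 ≈ -0.755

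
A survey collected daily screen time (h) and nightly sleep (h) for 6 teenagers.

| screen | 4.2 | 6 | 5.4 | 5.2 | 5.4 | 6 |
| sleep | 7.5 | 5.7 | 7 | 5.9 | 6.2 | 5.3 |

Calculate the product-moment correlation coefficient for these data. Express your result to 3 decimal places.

-0.845

n = 6, Σx = 32.2, Σy = 37.6, Σx² = 175, Σy² = 239.08, Σxy = 199.46
nΣxy − ΣxΣy = 1196.76 − 1210.72 = -13.96
nΣx² − (Σx)² = 1050 − 1036.84 = 13.16; nΣy² − (Σy)² = 1434.48 − 1413.76 = 20.72
r = -13.96 / √(13.16 × 20.72) = -13.96 / 16.5129 ≈ -0.845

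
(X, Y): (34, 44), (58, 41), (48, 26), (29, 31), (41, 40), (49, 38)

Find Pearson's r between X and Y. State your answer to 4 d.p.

n = 6, ΣX = 259, ΣY = 220, ΣX² = 11747, ΣY² = 8298, ΣXY = 9523
nΣXY − ΣXΣY = 57138 − 56980 = 158
nΣX² − (ΣX)² = 70482 − 67081 = 3401; nΣY² − (ΣY)² = 49788 − 48400 = 1388
r = 158 / √(3401 × 1388) = 158 / 2172.6914 ≈ 0.0727

0.0727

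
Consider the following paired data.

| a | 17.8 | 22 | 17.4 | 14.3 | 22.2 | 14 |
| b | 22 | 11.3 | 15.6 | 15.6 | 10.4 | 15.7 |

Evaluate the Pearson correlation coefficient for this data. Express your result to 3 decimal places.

-0.555

n = 6, Σa = 107.7, Σb = 90.6, Σa² = 1996.93, Σb² = 1453.06, Σab = 1585.4
nΣab − ΣaΣb = 9512.4 − 9757.62 = -245.22
nΣa² − (Σa)² = 11981.58 − 11599.29 = 382.29; nΣb² − (Σb)² = 8718.36 − 8208.36 = 510
r = -245.22 / √(382.29 × 510) = -245.22 / 441.5517 ≈ -0.555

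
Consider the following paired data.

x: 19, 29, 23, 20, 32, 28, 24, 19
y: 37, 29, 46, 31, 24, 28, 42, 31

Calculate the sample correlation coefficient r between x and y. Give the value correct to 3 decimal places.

n = 8, Σx = 194, Σy = 268, Σx² = 4876, Σy² = 9372, Σxy = 6371
nΣxy − ΣxΣy = 50968 − 51992 = -1024
nΣx² − (Σx)² = 39008 − 37636 = 1372; nΣy² − (Σy)² = 74976 − 71824 = 3152
r = -1024 / √(1372 × 3152) = -1024 / 2079.5538 ≈ -0.492

-0.492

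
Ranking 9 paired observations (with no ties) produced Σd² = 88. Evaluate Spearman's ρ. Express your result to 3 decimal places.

0.267

ρ = 1 − 6Σd² / [n(n²−1)] = 1 − 6×88 / (9×80)
  = 1 − 528/720 = 1 − 0.7333 ≈ 0.267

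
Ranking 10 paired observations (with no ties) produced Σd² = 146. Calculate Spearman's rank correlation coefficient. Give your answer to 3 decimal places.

0.115

ρ = 1 − 6Σd² / [n(n²−1)] = 1 − 6×146 / (10×99)
  = 1 − 876/990 = 1 − 0.8848 ≈ 0.115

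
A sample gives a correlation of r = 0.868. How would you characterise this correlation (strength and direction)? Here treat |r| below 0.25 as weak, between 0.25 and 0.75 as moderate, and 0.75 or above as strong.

r = 0.868 > 0 so the relationship is positive.
|r| = 0.868, which falls in the strong range.

strong positive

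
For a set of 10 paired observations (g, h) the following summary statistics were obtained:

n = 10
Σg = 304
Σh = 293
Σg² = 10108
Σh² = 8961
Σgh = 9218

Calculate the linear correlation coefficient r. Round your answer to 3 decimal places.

r = (nΣgh − ΣgΣh) / √[(nΣg² − (Σg)²)(nΣh² − (Σh)²)]
Numerator: 10×9218 − 304×293 = 3108
Denominator: √[(101080 − 92416)(89610 − 85849)] = √[8664 × 3761] = 5708.3539
r = 3108 / 5708.3539 ≈ 0.544

0.544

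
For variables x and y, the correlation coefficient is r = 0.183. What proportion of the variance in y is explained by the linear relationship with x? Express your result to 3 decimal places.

0.033

r² = (0.183)² = 0.033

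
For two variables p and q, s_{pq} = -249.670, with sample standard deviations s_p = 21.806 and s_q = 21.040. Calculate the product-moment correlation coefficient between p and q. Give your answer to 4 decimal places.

-0.5442

r = Cov(p,q) / (s_p · s_q) = -249.670 / (21.806 × 21.040)
  = -249.670 / 458.7982 ≈ -0.5442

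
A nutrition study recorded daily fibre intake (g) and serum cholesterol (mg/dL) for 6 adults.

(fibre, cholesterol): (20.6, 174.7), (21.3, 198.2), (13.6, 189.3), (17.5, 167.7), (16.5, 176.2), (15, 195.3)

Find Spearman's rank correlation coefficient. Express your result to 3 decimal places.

-0.029

Rank fibre: 5, 6, 1, 4, 3, 2
Rank cholesterol: 2, 6, 4, 1, 3, 5
d = rank(fibre) − rank(cholesterol): 3, 0, -3, 3, 0, -3; Σd² = 36
ρ = 1 − 6Σd² / [n(n²−1)] = 1 − 6×36 / (6×35) = 1 − 216/210 ≈ -0.029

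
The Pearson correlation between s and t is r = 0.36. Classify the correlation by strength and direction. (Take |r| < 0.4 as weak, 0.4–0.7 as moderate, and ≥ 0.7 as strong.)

weak positive

r = 0.36 > 0 so the relationship is positive.
|r| = 0.36, which falls in the weak range.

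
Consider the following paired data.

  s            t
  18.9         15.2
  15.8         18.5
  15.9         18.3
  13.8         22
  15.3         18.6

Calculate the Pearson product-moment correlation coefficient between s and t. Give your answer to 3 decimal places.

n = 5, Σs = 79.7, Σt = 92.6, Σs² = 1284.19, Σt² = 1738.14, Σst = 1458.73
nΣst − ΣsΣt = 7293.65 − 7380.22 = -86.57
nΣs² − (Σs)² = 6420.95 − 6352.09 = 68.86; nΣt² − (Σt)² = 8690.7 − 8574.76 = 115.94
r = -86.57 / √(68.86 × 115.94) = -86.57 / 89.3512 ≈ -0.969

-0.969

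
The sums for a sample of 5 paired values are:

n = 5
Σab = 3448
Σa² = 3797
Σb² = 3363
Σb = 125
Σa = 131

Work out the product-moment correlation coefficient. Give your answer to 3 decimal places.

r = (nΣab − ΣaΣb) / √[(nΣa² − (Σa)²)(nΣb² − (Σb)²)]
Numerator: 5×3448 − 131×125 = 865
Denominator: √[(18985 − 17161)(16815 − 15625)] = √[1824 × 1190] = 1473.2821
r = 865 / 1473.2821 ≈ 0.587

0.587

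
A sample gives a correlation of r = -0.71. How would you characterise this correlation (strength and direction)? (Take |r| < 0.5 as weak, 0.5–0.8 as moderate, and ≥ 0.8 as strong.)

r = -0.71 < 0 so the relationship is negative.
|r| = 0.71, which falls in the moderate range.

moderate negative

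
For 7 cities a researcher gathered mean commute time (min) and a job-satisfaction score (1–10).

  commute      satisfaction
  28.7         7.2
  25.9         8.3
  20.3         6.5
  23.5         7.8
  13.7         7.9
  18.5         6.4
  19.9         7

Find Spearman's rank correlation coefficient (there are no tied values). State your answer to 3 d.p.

Rank commute: 7, 6, 4, 5, 1, 2, 3
Rank satisfaction: 4, 7, 2, 5, 6, 1, 3
d = rank(commute) − rank(satisfaction): 3, -1, 2, 0, -5, 1, 0; Σd² = 40
ρ = 1 − 6Σd² / [n(n²−1)] = 1 − 6×40 / (7×48) = 1 − 240/336 ≈ 0.286

0.286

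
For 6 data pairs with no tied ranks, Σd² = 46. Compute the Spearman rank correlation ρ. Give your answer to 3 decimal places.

ρ = 1 − 6Σd² / [n(n²−1)] = 1 − 6×46 / (6×35)
  = 1 − 276/210 = 1 − 1.3143 ≈ -0.314

-0.314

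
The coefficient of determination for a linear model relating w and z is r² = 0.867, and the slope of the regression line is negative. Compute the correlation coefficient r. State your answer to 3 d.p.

|r| = √0.867 = 0.931
The association is negative, so r = −0.931.

-0.931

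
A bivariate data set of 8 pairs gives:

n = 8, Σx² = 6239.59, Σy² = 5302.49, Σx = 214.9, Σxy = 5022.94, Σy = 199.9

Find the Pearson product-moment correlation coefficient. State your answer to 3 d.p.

r = (nΣxy − ΣxΣy) / √[(nΣx² − (Σx)²)(nΣy² − (Σy)²)]
Numerator: 8×5022.94 − 214.9×199.9 = -2774.99
Denominator: √[(49916.72 − 46182.01)(42419.92 − 39960.01)] = √[3734.71 × 2459.91] = 3031.0148
r = -2774.99 / 3031.0148 ≈ -0.916

-0.916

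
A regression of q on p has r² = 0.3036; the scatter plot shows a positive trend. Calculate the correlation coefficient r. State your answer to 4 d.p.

0.5510

|r| = √0.3036 = 0.5510
The association is positive, so r = 0.5510.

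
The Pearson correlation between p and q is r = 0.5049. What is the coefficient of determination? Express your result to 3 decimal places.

0.255

r² = (0.5049)² = 0.255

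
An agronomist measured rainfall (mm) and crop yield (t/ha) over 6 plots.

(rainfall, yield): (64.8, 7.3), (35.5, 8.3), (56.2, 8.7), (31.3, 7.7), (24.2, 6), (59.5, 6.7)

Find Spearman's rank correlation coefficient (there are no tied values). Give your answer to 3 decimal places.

Rank rainfall: 6, 3, 4, 2, 1, 5
Rank yield: 3, 5, 6, 4, 1, 2
d = rank(rainfall) − rank(yield): 3, -2, -2, -2, 0, 3; Σd² = 30
ρ = 1 − 6Σd² / [n(n²−1)] = 1 − 6×30 / (6×35) = 1 − 180/210 ≈ 0.143

0.143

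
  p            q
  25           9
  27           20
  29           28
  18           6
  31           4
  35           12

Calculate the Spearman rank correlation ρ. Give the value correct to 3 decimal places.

Rank p: 2, 3, 4, 1, 5, 6
Rank q: 3, 5, 6, 2, 1, 4
d = rank(p) − rank(q): -1, -2, -2, -1, 4, 2; Σd² = 30
ρ = 1 − 6Σd² / [n(n²−1)] = 1 − 6×30 / (6×35) = 1 − 180/210 ≈ 0.143

0.143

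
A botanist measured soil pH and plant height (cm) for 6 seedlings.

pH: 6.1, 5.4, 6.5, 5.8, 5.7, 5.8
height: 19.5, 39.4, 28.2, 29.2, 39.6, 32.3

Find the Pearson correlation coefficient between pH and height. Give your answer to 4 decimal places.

-0.6862

n = 6, Σx = 35.3, Σy = 188.2, Σx² = 208.39, Σy² = 6191.94, Σxy = 1097.43
nΣxy − ΣxΣy = 6584.58 − 6643.46 = -58.88
nΣx² − (Σx)² = 1250.34 − 1246.09 = 4.25; nΣy² − (Σy)² = 37151.64 − 35419.24 = 1732.4
r = -58.88 / √(4.25 × 1732.4) = -58.88 / 85.8062 ≈ -0.6862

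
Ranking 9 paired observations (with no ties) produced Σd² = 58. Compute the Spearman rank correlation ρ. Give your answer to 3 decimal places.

ρ = 1 − 6Σd² / [n(n²−1)] = 1 − 6×58 / (9×80)
  = 1 − 348/720 = 1 − 0.4833 ≈ 0.517

0.517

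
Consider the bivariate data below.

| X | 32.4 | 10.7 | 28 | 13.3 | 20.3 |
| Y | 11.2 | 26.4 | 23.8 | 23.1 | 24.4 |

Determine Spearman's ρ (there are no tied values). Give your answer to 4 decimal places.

-0.7000

Rank X: 5, 1, 4, 2, 3
Rank Y: 1, 5, 3, 2, 4
d = rank(X) − rank(Y): 4, -4, 1, 0, -1; Σd² = 34
ρ = 1 − 6Σd² / [n(n²−1)] = 1 − 6×34 / (5×24) = 1 − 204/120 ≈ -0.7000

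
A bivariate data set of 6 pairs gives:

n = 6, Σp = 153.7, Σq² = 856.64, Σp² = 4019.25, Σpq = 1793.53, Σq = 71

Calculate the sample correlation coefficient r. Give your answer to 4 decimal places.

r = (nΣpq − ΣpΣq) / √[(nΣp² − (Σp)²)(nΣq² − (Σq)²)]
Numerator: 6×1793.53 − 153.7×71 = -151.52
Denominator: √[(24115.5 − 23623.69)(5139.84 − 5041)] = √[491.81 × 98.84] = 220.4779
r = -151.52 / 220.4779 ≈ -0.6872

-0.6872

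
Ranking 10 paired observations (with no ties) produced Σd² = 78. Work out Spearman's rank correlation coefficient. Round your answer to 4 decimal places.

ρ = 1 − 6Σd² / [n(n²−1)] = 1 − 6×78 / (10×99)
  = 1 − 468/990 = 1 − 0.47273 ≈ 0.5273

0.5273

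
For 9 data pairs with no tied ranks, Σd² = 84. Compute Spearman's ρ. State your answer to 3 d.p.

ρ = 1 − 6Σd² / [n(n²−1)] = 1 − 6×84 / (9×80)
  = 1 − 504/720 = 1 − 0.7000 ≈ 0.300

0.300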